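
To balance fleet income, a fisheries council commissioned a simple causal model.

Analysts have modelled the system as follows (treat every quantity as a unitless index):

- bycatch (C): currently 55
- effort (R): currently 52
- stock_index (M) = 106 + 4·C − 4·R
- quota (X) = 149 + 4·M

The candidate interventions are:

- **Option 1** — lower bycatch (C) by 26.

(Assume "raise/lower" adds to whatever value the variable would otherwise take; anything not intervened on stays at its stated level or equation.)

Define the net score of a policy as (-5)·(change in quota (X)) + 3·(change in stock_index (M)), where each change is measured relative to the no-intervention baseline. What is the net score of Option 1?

Baseline:
  C = 55
  R = 52
  M = 106 + 4·55 − 4·52 = 118
  X = 149 + 4·118 = 621
Option 1 (C − 26):
  C = 55 − 26 = 29
  R = 52
  M = 106 + 4·29 − 4·52 = 14
  X = 149 + 4·14 = 205
ΔX = 205 − 621 = -416; ΔM = 14 − 118 = -104
Score = (-5)·(-416) + 3·(-104) = 1768

1768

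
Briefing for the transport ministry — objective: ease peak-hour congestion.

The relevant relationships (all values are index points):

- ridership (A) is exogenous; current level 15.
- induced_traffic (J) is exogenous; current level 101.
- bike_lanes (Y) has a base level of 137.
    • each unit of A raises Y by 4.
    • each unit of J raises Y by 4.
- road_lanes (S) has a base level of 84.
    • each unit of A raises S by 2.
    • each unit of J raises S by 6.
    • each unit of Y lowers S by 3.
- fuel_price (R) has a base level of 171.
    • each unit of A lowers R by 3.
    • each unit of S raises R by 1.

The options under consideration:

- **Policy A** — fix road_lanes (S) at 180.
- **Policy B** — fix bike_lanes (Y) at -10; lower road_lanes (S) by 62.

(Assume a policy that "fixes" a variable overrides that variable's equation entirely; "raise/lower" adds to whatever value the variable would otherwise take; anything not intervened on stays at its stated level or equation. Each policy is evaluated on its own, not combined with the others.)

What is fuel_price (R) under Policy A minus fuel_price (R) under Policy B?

-508

Policy A (S := 180):
  A = 15
  J = 101
  Y = 137 + 4·15 + 4·101 = 601
  S = 180
  R = 171 − 3·15 + 180 = 306
Policy B (Y := -10, S − 62):
  A = 15
  J = 101
  Y = -10
  S = 84 + 2·15 + 6·101 − 3·(-10) (−62 from intervention) = 688
  R = 171 − 3·15 + 688 = 814
R: 306 − 814 = -508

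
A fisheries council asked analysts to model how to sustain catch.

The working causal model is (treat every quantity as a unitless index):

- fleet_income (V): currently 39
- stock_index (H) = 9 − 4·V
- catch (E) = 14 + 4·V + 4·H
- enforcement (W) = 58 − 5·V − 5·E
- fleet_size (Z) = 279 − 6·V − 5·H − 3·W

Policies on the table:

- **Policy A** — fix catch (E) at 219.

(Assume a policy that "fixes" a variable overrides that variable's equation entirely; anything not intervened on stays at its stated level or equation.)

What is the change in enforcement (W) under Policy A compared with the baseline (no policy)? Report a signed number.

-3185

Baseline:
  V = 39
  H = 9 − 4·39 = -147
  E = 14 + 4·39 + 4·(-147) = -418
  W = 58 − 5·39 − 5·(-418) = 1953
Policy A (E := 219):
  V = 39
  H = 9 − 4·39 = -147
  E = 219
  W = 58 − 5·39 − 5·219 = -1232
Change in W: -1232 − 1953 = -3185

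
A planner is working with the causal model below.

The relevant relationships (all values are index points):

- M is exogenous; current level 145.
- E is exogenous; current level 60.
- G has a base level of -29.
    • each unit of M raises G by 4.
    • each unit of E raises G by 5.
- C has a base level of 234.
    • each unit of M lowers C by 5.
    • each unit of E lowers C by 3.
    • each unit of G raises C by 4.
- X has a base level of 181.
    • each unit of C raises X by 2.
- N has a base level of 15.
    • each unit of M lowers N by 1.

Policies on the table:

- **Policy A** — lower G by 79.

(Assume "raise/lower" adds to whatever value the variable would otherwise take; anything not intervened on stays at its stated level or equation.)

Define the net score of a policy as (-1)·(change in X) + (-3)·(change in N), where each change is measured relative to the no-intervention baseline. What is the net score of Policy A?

Baseline:
  M = 145
  E = 60
  G = -29 + 4·145 + 5·60 = 851
  C = 234 − 5·145 − 3·60 + 4·851 = 2733
  X = 181 + 2·2733 = 5647
  N = 15 − 145 = -130
Policy A (G − 79):
  M = 145
  E = 60
  G = -29 + 4·145 + 5·60 (−79 from intervention) = 772
  C = 234 − 5·145 − 3·60 + 4·772 = 2417
  X = 181 + 2·2417 = 5015
  N = 15 − 145 = -130
ΔX = 5015 − 5647 = -632; ΔN = -130 − (-130) = 0
Score = (-1)·(-632) + (-3)·0 = 632

632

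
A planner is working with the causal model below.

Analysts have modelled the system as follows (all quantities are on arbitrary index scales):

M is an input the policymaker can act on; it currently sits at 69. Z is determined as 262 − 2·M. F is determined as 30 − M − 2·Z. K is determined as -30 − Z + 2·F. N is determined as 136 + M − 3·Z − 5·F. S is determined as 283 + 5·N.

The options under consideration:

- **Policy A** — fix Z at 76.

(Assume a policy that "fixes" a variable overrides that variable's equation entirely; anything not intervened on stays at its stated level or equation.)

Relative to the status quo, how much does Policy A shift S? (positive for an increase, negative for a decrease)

Baseline:
  M = 69
  Z = 262 − 2·69 = 124
  F = 30 − 69 − 2·124 = -287
  N = 136 + 69 − 3·124 − 5·(-287) = 1268
  S = 283 + 5·1268 = 6623
Policy A (Z := 76):
  M = 69
  Z = 76
  F = 30 − 69 − 2·76 = -191
  N = 136 + 69 − 3·76 − 5·(-191) = 932
  S = 283 + 5·932 = 4943
Change in S: 4943 − 6623 = -1680

-1680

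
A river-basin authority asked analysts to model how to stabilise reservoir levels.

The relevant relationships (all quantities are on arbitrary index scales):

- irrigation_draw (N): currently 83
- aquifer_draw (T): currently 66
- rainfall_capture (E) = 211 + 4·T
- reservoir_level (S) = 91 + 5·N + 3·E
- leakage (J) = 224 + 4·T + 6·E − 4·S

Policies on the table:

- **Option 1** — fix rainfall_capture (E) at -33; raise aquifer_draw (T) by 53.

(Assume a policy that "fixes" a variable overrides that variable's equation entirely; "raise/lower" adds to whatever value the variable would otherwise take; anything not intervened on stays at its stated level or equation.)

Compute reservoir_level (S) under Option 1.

407

Option 1 (E := -33, T + 53):
  N = 83
  T = 66 + 53 = 119
  E = -33
  S = 91 + 5·83 + 3·(-33) = 407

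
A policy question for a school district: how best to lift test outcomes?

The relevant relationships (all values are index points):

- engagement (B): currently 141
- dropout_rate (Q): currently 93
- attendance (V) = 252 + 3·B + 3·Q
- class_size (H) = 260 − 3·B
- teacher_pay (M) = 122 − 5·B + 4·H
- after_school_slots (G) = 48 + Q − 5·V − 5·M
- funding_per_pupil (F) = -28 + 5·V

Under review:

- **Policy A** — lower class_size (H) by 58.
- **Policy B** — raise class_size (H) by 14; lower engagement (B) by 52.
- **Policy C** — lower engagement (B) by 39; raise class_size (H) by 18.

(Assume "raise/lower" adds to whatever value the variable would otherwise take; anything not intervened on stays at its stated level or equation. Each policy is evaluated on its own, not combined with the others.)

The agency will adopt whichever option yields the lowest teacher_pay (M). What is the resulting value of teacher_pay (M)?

-1467

Policy A (H − 58):
  B = 141
  H = 260 − 3·141 (−58 from intervention) = -221
  M = 122 − 5·141 + 4·(-221) = -1467
Policy B (H + 14, B − 52):
  B = 141 − 52 = 89
  H = 260 − 3·89 (+14 from intervention) = 7
  M = 122 − 5·89 + 4·7 = -295
Policy C (B − 39, H + 18):
  B = 141 − 39 = 102
  H = 260 − 3·102 (+18 from intervention) = -28
  M = 122 − 5·102 + 4·(-28) = -500
Comparing — Policy A: M=-1467, Policy B: M=-295, Policy C: M=-500. Lowest is -1467 (Policy A).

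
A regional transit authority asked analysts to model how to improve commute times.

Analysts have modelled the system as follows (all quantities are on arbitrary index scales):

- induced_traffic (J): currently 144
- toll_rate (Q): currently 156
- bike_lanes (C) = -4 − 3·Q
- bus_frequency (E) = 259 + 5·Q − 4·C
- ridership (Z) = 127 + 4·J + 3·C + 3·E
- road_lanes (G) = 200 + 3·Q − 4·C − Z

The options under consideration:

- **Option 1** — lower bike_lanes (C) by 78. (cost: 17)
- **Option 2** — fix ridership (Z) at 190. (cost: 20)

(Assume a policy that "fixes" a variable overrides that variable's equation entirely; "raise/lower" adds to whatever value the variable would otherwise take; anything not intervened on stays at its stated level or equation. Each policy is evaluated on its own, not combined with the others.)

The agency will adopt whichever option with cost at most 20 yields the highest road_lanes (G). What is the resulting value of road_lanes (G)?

Option 1 (C − 78):
  J = 144
  Q = 156
  C = -4 − 3·156 (−78 from intervention) = -550
  E = 259 + 5·156 − 4·(-550) = 3239
  Z = 127 + 4·144 + 3·(-550) + 3·3239 = 8770
  G = 200 + 3·156 − 4·(-550) − 8770 = -5902
Option 2 (Z := 190):
  J = 144
  Q = 156
  C = -4 − 3·156 = -472
  E = 259 + 5·156 − 4·(-472) = 2927
  Z = 190
  G = 200 + 3·156 − 4·(-472) − 190 = 2366
Comparing — Option 1: G=-5902, Option 2: G=2366. Highest is 2366 (Option 2).

2366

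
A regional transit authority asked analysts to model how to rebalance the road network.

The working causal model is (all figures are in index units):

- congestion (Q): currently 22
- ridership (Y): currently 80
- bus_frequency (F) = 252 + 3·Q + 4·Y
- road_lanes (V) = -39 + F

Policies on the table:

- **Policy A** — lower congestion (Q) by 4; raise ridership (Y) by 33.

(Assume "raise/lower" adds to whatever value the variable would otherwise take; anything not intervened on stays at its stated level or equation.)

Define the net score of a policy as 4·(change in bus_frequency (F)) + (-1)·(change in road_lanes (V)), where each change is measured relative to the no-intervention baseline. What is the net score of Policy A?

360

Baseline:
  Q = 22
  Y = 80
  F = 252 + 3·22 + 4·80 = 638
  V = -39 + 638 = 599
Policy A (Q − 4, Y + 33):
  Q = 22 − 4 = 18
  Y = 80 + 33 = 113
  F = 252 + 3·18 + 4·113 = 758
  V = -39 + 758 = 719
ΔF = 758 − 638 = 120; ΔV = 719 − 599 = 120
Score = 4·120 + (-1)·120 = 360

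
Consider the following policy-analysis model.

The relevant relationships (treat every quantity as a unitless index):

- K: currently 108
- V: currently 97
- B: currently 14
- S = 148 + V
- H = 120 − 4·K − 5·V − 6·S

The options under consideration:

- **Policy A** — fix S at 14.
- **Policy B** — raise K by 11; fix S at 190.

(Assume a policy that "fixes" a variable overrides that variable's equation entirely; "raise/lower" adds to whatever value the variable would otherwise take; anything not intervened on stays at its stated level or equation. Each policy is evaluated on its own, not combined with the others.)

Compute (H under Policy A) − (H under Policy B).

Policy A (S := 14):
  K = 108
  V = 97
  S = 14
  H = 120 − 4·108 − 5·97 − 6·14 = -881
Policy B (K + 11, S := 190):
  K = 108 + 11 = 119
  V = 97
  S = 190
  H = 120 − 4·119 − 5·97 − 6·190 = -1981
H: -881 − (-1981) = 1100

1100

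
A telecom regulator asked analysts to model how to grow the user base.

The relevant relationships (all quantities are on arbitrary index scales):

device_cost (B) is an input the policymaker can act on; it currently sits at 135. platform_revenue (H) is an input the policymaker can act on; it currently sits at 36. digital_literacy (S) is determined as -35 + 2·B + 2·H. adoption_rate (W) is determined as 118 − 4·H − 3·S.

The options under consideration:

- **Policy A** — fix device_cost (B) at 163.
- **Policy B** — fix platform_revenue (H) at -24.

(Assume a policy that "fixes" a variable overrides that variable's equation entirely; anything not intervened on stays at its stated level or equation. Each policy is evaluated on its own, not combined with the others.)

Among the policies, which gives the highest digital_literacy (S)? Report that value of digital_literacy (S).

363

Policy A (B := 163):
  B = 163
  H = 36
  S = -35 + 2·163 + 2·36 = 363
Policy B (H := -24):
  B = 135
  H = -24
  S = -35 + 2·135 + 2·(-24) = 187
Comparing — Policy A: S=363, Policy B: S=187. Highest is 363 (Policy A).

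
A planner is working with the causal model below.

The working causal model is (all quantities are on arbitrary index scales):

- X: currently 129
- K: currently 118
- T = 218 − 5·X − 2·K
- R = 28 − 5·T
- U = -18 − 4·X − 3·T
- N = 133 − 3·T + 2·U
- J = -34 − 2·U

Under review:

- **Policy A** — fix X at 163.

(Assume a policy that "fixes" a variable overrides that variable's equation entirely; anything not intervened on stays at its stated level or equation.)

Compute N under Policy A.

6290

Policy A (X := 163):
  X = 163
  K = 118
  T = 218 − 5·163 − 2·118 = -833
  U = -18 − 4·163 − 3·(-833) = 1829
  N = 133 − 3·(-833) + 2·1829 = 6290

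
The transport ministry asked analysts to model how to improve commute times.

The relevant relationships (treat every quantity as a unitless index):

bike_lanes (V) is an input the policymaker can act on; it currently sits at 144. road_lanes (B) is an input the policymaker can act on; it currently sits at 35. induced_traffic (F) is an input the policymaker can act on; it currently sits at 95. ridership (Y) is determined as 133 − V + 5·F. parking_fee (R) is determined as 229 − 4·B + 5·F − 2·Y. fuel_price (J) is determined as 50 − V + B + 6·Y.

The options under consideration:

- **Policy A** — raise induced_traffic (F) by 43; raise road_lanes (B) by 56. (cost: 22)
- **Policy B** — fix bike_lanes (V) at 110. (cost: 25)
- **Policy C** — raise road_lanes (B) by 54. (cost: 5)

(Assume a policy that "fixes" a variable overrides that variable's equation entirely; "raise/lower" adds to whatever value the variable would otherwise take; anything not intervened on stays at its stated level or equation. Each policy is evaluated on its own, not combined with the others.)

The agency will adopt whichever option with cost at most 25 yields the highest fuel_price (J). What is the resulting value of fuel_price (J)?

4071

Policy A (F + 43, B + 56):
  V = 144
  B = 35 + 56 = 91
  F = 95 + 43 = 138
  Y = 133 − 144 + 5·138 = 679
  J = 50 − 144 + 91 + 6·679 = 4071
Policy B (V := 110):
  V = 110
  B = 35
  F = 95
  Y = 133 − 110 + 5·95 = 498
  J = 50 − 110 + 35 + 6·498 = 2963
Policy C (B + 54):
  V = 144
  B = 35 + 54 = 89
  F = 95
  Y = 133 − 144 + 5·95 = 464
  J = 50 − 144 + 89 + 6·464 = 2779
Comparing — Policy A: J=4071, Policy B: J=2963, Policy C: J=2779. Highest is 4071 (Policy A).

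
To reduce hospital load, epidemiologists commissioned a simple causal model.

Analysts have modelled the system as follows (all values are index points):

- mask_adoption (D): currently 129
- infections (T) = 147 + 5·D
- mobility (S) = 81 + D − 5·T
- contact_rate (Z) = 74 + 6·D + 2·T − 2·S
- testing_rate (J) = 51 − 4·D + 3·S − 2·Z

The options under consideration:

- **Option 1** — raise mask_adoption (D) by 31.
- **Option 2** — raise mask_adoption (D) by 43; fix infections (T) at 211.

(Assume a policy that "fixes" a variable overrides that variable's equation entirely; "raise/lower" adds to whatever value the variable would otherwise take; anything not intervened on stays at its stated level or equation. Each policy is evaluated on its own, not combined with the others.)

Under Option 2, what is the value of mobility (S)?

-802

Option 2 (D + 43, T := 211):
  D = 129 + 43 = 172
  T = 211
  S = 81 + 172 − 5·211 = -802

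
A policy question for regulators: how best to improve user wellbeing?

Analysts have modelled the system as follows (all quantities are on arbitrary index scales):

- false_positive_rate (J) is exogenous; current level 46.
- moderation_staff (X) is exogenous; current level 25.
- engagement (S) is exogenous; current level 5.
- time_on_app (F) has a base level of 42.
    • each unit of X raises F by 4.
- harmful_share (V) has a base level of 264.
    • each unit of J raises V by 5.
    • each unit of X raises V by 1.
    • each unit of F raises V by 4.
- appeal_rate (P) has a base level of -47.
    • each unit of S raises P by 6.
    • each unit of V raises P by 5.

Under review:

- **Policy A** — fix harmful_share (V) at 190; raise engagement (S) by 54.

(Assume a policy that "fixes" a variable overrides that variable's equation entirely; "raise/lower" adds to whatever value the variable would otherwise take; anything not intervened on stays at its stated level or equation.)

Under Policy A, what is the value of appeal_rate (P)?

1257

Policy A (V := 190, S + 54):
  J = 46
  X = 25
  S = 5 + 54 = 59
  F = 42 + 4·25 = 142
  V = 190
  P = -47 + 6·59 + 5·190 = 1257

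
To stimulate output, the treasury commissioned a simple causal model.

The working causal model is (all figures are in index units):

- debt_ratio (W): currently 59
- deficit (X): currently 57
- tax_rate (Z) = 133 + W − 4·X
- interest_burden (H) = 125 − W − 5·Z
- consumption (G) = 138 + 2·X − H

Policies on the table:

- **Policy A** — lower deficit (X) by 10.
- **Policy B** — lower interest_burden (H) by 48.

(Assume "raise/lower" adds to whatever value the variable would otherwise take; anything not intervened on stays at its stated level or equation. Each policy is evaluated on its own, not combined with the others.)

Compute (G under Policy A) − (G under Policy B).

Policy A (X − 10):
  W = 59
  X = 57 − 10 = 47
  Z = 133 + 59 − 4·47 = 4
  H = 125 − 59 − 5·4 = 46
  G = 138 + 2·47 − 46 = 186
Policy B (H − 48):
  W = 59
  X = 57
  Z = 133 + 59 − 4·57 = -36
  H = 125 − 59 − 5·(-36) (−48 from intervention) = 198
  G = 138 + 2·57 − 198 = 54
G: 186 − 54 = 132

132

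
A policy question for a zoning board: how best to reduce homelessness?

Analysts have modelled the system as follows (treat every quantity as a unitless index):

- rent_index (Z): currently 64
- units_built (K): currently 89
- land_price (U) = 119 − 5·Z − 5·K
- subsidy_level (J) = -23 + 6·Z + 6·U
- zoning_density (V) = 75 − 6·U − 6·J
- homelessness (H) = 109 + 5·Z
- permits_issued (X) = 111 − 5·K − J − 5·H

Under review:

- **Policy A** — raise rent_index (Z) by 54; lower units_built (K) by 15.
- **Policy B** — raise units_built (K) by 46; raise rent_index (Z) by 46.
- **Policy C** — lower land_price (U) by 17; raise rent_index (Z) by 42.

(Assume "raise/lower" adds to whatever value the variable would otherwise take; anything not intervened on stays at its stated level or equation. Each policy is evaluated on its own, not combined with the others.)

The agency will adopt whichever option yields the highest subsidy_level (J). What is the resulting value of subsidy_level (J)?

Policy A (Z + 54, K − 15):
  Z = 64 + 54 = 118
  K = 89 − 15 = 74
  U = 119 − 5·118 − 5·74 = -841
  J = -23 + 6·118 + 6·(-841) = -4361
Policy B (K + 46, Z + 46):
  Z = 64 + 46 = 110
  K = 89 + 46 = 135
  U = 119 − 5·110 − 5·135 = -1106
  J = -23 + 6·110 + 6·(-1106) = -5999
Policy C (U − 17, Z + 42):
  Z = 64 + 42 = 106
  K = 89
  U = 119 − 5·106 − 5·89 (−17 from intervention) = -873
  J = -23 + 6·106 + 6·(-873) = -4625
Comparing — Policy A: J=-4361, Policy B: J=-5999, Policy C: J=-4625. Highest is -4361 (Policy A).

-4361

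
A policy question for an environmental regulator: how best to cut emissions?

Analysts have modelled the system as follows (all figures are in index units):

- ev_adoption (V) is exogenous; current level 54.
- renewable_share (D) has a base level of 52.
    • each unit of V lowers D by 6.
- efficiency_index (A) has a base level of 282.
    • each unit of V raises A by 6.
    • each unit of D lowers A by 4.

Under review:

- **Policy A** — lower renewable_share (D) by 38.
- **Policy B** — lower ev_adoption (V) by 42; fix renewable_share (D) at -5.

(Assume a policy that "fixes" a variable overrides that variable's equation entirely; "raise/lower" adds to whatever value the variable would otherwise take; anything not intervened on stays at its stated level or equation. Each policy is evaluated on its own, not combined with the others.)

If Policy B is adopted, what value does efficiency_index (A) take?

Policy B (V − 42, D := -5):
  V = 54 − 42 = 12
  D = -5
  A = 282 + 6·12 − 4·(-5) = 374

374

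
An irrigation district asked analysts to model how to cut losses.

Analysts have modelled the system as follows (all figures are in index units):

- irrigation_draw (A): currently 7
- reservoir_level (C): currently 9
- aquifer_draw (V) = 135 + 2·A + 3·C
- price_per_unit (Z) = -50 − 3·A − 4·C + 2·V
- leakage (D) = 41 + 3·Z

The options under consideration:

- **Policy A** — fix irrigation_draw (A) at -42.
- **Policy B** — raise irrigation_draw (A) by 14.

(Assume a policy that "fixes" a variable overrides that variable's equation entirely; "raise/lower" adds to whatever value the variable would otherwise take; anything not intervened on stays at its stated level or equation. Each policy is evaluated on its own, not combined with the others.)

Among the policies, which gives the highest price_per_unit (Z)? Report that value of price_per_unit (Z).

259

Policy A (A := -42):
  A = -42
  C = 9
  V = 135 + 2·(-42) + 3·9 = 78
  Z = -50 − 3·(-42) − 4·9 + 2·78 = 196
Policy B (A + 14):
  A = 7 + 14 = 21
  C = 9
  V = 135 + 2·21 + 3·9 = 204
  Z = -50 − 3·21 − 4·9 + 2·204 = 259
Comparing — Policy A: Z=196, Policy B: Z=259. Highest is 259 (Policy B).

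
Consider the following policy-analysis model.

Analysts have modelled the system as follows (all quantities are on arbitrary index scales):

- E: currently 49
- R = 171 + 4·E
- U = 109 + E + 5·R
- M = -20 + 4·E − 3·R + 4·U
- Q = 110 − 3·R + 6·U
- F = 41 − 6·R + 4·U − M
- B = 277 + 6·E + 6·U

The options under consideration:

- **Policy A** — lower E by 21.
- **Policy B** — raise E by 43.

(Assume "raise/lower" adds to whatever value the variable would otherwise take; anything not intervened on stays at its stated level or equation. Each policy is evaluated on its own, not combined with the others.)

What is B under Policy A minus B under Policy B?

-8448

Policy A (E − 21):
  E = 49 − 21 = 28
  R = 171 + 4·28 = 283
  U = 109 + 28 + 5·283 = 1552
  B = 277 + 6·28 + 6·1552 = 9757
Policy B (E + 43):
  E = 49 + 43 = 92
  R = 171 + 4·92 = 539
  U = 109 + 92 + 5·539 = 2896
  B = 277 + 6·92 + 6·2896 = 18205
B: 9757 − 18205 = -8448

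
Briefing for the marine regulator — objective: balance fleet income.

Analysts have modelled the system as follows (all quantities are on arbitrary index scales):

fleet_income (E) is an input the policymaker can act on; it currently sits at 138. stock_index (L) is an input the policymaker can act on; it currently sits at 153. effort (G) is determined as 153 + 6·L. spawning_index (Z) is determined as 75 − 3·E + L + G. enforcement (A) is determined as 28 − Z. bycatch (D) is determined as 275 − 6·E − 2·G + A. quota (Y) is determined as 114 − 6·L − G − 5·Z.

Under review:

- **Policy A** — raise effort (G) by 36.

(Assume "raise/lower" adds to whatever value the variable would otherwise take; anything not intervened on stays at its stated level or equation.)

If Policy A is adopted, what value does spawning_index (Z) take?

Policy A (G + 36):
  E = 138
  L = 153
  G = 153 + 6·153 (+36 from intervention) = 1107
  Z = 75 − 3·138 + 153 + 1107 = 921

921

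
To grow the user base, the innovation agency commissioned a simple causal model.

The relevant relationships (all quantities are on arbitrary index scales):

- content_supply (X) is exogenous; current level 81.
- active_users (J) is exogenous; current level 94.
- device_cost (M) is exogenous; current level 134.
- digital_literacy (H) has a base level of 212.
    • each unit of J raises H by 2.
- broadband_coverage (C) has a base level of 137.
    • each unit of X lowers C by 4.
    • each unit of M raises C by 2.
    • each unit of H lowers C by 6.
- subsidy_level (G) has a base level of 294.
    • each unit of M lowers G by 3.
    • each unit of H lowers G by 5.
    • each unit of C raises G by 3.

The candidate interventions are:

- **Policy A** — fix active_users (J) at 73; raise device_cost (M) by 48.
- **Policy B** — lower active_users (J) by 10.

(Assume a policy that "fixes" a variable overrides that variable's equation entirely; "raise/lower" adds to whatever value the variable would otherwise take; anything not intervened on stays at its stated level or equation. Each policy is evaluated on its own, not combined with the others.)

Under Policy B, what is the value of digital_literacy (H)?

380

Policy B (J − 10):
  J = 94 − 10 = 84
  H = 212 + 2·84 = 380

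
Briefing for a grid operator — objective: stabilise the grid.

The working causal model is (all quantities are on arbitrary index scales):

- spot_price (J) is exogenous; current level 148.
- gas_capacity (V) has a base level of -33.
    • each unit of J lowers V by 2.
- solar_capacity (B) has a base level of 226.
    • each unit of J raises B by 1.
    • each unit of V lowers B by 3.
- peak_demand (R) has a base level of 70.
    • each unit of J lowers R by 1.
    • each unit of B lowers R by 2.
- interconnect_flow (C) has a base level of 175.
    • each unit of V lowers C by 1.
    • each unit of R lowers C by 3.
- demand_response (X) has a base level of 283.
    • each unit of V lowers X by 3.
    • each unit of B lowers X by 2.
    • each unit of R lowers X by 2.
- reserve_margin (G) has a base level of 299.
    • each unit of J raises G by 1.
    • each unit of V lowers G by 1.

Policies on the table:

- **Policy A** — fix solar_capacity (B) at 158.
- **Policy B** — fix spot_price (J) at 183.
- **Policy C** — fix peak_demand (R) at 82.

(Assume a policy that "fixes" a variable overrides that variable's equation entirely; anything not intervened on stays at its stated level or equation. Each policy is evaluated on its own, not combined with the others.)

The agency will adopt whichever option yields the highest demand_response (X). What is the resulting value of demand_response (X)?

Policy A (B := 158):
  J = 148
  V = -33 − 2·148 = -329
  B = 158
  R = 70 − 148 − 2·158 = -394
  X = 283 − 3·(-329) − 2·158 − 2·(-394) = 1742
Policy B (J := 183):
  J = 183
  V = -33 − 2·183 = -399
  B = 226 + 183 − 3·(-399) = 1606
  R = 70 − 183 − 2·1606 = -3325
  X = 283 − 3·(-399) − 2·1606 − 2·(-3325) = 4918
Policy C (R := 82):
  J = 148
  V = -33 − 2·148 = -329
  B = 226 + 148 − 3·(-329) = 1361
  R = 82
  X = 283 − 3·(-329) − 2·1361 − 2·82 = -1616
Comparing — Policy A: X=1742, Policy B: X=4918, Policy C: X=-1616. Highest is 4918 (Policy B).

4918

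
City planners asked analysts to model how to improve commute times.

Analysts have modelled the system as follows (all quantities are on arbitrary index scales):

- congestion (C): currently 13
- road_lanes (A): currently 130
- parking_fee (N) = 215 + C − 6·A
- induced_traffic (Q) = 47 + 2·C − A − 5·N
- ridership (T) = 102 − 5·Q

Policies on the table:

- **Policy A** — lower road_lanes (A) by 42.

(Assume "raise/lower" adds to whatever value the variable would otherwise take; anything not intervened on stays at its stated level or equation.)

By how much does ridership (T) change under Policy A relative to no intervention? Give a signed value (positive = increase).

6090

Baseline:
  C = 13
  A = 130
  N = 215 + 13 − 6·130 = -552
  Q = 47 + 2·13 − 130 − 5·(-552) = 2703
  T = 102 − 5·2703 = -13413
Policy A (A − 42):
  C = 13
  A = 130 − 42 = 88
  N = 215 + 13 − 6·88 = -300
  Q = 47 + 2·13 − 88 − 5·(-300) = 1485
  T = 102 − 5·1485 = -7323
Change in T: -7323 − (-13413) = 6090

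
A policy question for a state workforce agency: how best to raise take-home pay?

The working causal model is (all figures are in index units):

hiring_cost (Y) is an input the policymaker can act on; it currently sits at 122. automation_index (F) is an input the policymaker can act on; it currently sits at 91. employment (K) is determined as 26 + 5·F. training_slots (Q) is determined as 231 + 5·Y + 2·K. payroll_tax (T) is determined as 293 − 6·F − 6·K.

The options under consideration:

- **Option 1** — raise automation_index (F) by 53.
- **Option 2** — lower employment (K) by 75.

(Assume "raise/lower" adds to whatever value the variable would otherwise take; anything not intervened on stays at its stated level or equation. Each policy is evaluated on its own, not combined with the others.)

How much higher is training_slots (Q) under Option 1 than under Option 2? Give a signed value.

680

Option 1 (F + 53):
  Y = 122
  F = 91 + 53 = 144
  K = 26 + 5·144 = 746
  Q = 231 + 5·122 + 2·746 = 2333
Option 2 (K − 75):
  Y = 122
  F = 91
  K = 26 + 5·91 (−75 from intervention) = 406
  Q = 231 + 5·122 + 2·406 = 1653
Q: 2333 − 1653 = 680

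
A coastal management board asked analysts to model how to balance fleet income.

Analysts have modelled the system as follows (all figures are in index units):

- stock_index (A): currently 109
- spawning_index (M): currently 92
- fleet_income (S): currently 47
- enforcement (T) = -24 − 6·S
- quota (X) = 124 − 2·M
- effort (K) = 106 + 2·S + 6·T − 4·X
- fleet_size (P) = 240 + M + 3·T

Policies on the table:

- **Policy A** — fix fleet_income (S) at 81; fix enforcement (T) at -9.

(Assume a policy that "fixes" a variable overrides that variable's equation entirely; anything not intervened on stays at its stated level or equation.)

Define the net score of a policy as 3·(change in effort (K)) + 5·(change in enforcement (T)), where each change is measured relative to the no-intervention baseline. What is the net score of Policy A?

7035

Baseline:
  M = 92
  S = 47
  T = -24 − 6·47 = -306
  X = 124 − 2·92 = -60
  K = 106 + 2·47 + 6·(-306) − 4·(-60) = -1396
Policy A (S := 81, T := -9):
  M = 92
  S = 81
  T = -9
  X = 124 − 2·92 = -60
  K = 106 + 2·81 + 6·(-9) − 4·(-60) = 454
ΔK = 454 − (-1396) = 1850; ΔT = -9 − (-306) = 297
Score = 3·1850 + 5·297 = 7035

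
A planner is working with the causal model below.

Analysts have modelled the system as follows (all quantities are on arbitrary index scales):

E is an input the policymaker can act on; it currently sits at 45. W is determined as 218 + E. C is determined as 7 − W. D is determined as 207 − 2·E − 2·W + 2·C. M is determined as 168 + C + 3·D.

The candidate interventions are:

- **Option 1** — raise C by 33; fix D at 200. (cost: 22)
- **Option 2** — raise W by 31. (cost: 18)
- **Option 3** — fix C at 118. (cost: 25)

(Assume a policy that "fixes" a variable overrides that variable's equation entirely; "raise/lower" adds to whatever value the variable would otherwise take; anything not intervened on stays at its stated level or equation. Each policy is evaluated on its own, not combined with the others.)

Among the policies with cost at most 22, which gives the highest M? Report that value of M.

Option 1 (C + 33, D := 200):
  E = 45
  W = 218 + 45 = 263
  C = 7 − 263 (+33 from intervention) = -223
  D = 200
  M = 168 + (-223) + 3·200 = 545
Option 2 (W + 31):
  E = 45
  W = 218 + 45 (+31 from intervention) = 294
  C = 7 − 294 = -287
  D = 207 − 2·45 − 2·294 + 2·(-287) = -1045
  M = 168 + (-287) + 3·(-1045) = -3254
Comparing — Option 1: M=545, Option 2: M=-3254. Highest is 545 (Option 1).

545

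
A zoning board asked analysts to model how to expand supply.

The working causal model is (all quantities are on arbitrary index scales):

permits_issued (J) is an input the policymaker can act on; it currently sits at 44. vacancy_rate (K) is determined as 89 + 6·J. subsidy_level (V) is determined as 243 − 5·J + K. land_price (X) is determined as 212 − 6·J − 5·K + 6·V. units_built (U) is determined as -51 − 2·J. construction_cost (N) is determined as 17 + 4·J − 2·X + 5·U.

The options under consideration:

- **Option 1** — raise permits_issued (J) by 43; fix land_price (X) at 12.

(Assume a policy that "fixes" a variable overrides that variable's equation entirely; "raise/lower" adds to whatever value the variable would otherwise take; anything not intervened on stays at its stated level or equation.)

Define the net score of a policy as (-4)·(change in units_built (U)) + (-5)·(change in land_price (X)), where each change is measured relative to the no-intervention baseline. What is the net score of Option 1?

Baseline:
  J = 44
  K = 89 + 6·44 = 353
  V = 243 − 5·44 + 353 = 376
  X = 212 − 6·44 − 5·353 + 6·376 = 439
  U = -51 − 2·44 = -139
Option 1 (J + 43, X := 12):
  J = 44 + 43 = 87
  K = 89 + 6·87 = 611
  V = 243 − 5·87 + 611 = 419
  X = 12
  U = -51 − 2·87 = -225
ΔU = -225 − (-139) = -86; ΔX = 12 − 439 = -427
Score = (-4)·(-86) + (-5)·(-427) = 2479

2479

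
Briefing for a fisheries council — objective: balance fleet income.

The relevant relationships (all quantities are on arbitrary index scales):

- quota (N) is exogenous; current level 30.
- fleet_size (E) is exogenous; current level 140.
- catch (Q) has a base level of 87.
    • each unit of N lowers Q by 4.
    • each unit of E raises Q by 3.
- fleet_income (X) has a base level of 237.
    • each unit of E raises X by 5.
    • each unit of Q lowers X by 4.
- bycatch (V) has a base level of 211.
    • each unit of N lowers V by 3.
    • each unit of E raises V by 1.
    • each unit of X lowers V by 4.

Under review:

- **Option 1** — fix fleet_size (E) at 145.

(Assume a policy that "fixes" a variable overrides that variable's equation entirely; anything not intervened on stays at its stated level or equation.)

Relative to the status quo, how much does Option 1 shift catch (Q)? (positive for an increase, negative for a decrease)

Baseline:
  N = 30
  E = 140
  Q = 87 − 4·30 + 3·140 = 387
Option 1 (E := 145):
  N = 30
  E = 145
  Q = 87 − 4·30 + 3·145 = 402
Change in Q: 402 − 387 = 15

15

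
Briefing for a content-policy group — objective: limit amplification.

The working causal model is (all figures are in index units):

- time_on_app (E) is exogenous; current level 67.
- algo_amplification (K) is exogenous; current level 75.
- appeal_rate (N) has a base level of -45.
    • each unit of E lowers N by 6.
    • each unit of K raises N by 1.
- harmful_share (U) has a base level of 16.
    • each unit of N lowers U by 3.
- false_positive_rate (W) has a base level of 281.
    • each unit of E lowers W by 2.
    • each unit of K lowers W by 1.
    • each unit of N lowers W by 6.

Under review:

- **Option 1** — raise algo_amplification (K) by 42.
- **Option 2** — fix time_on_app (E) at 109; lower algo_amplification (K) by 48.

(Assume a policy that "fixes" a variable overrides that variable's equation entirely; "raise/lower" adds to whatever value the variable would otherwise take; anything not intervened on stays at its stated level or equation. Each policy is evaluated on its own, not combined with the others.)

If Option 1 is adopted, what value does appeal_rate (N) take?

-330

Option 1 (K + 42):
  E = 67
  K = 75 + 42 = 117
  N = -45 − 6·67 + 117 = -330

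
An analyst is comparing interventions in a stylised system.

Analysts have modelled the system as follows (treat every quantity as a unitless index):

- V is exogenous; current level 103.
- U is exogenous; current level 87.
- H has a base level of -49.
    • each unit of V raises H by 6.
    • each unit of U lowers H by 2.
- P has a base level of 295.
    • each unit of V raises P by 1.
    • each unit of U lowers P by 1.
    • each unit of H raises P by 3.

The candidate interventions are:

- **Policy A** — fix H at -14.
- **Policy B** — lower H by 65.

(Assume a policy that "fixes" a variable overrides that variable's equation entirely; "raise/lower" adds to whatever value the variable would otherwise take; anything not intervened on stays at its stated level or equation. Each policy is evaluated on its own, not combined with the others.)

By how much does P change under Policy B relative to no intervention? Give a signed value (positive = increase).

-195

Baseline:
  V = 103
  U = 87
  H = -49 + 6·103 − 2·87 = 395
  P = 295 + 103 − 87 + 3·395 = 1496
Policy B (H − 65):
  V = 103
  U = 87
  H = -49 + 6·103 − 2·87 (−65 from intervention) = 330
  P = 295 + 103 − 87 + 3·330 = 1301
Change in P: 1301 − 1496 = -195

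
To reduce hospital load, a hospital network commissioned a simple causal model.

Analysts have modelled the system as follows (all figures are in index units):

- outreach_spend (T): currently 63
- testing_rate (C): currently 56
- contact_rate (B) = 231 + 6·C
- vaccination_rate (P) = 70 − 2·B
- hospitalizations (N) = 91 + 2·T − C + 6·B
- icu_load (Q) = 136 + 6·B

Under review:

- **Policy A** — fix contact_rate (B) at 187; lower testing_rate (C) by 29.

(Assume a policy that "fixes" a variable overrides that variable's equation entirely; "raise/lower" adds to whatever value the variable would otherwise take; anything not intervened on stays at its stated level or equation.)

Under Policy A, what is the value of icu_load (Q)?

1258

Policy A (B := 187, C − 29):
  C = 56 − 29 = 27
  B = 187
  Q = 136 + 6·187 = 1258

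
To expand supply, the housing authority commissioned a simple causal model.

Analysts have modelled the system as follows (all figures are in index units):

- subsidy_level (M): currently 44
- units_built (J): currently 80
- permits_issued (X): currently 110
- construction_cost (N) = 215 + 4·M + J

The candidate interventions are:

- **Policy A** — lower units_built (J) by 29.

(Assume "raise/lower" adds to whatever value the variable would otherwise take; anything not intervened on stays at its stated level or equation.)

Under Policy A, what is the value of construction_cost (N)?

Policy A (J − 29):
  M = 44
  J = 80 − 29 = 51
  N = 215 + 4·44 + 51 = 442

442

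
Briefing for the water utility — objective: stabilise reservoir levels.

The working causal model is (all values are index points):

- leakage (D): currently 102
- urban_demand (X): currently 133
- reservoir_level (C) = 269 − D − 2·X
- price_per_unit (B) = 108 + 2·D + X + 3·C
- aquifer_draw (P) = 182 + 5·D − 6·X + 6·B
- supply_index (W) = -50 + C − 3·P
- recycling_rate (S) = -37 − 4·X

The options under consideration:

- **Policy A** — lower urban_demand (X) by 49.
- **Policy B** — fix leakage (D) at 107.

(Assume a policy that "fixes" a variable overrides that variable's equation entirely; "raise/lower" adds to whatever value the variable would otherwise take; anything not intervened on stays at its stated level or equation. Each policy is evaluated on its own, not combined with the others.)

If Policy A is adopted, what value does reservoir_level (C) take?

Policy A (X − 49):
  D = 102
  X = 133 − 49 = 84
  C = 269 − 102 − 2·84 = -1

-1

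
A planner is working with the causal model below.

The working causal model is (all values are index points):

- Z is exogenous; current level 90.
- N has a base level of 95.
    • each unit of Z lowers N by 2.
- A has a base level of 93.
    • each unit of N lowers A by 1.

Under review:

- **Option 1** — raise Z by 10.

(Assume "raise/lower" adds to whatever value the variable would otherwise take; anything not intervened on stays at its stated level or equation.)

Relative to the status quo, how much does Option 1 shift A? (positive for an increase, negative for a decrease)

Baseline:
  Z = 90
  N = 95 − 2·90 = -85
  A = 93 − (-85) = 178
Option 1 (Z + 10):
  Z = 90 + 10 = 100
  N = 95 − 2·100 = -105
  A = 93 − (-105) = 198
Change in A: 198 − 178 = 20

20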